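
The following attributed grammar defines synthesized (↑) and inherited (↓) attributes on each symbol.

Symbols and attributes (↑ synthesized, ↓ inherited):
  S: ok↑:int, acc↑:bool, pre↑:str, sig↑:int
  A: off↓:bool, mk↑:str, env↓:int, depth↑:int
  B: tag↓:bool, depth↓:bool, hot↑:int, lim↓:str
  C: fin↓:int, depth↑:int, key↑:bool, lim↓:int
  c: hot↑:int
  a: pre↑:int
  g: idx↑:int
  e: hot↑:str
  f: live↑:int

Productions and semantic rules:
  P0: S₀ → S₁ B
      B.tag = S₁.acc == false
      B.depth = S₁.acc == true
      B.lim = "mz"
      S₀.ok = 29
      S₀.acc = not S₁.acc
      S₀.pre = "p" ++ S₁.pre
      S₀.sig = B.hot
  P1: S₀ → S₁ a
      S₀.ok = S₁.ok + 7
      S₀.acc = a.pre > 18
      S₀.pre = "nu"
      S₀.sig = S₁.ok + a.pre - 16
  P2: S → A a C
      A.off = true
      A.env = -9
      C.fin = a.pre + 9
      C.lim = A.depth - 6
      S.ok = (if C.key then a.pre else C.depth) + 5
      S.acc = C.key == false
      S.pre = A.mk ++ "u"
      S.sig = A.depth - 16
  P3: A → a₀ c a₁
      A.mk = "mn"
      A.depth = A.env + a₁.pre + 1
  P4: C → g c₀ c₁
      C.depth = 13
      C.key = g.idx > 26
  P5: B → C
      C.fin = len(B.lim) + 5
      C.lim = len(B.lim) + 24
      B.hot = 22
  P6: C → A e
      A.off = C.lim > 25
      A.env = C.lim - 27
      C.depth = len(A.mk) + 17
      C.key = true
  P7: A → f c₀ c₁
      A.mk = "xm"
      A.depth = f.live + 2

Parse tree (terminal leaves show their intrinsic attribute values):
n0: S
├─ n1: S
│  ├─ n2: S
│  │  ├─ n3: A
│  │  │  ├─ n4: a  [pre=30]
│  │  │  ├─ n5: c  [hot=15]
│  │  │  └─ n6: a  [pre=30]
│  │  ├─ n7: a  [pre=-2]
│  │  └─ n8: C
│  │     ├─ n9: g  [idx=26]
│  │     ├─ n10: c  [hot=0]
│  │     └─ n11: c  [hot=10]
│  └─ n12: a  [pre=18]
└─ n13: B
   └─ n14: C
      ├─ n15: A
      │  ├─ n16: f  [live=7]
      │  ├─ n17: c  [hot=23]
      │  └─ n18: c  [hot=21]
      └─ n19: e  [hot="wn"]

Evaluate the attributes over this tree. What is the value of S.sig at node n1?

1. n3.off = true  [true]
2. n3.env = -9  [-9]
3. n4.pre = 30  [terminal]
4. n5.hot = 15  [terminal]
5. n6.pre = 30  [terminal]
6. n3.mk = "mn"  ["mn"]
7. n3.depth = 22  [A.env + a₁.pre + 1]
8. n7.pre = -2  [terminal]
9. n8.fin = 7  [a.pre + 9]
10. n8.lim = 16  [A.depth - 6]
11. n9.idx = 26  [terminal]
12. n10.hot = 0  [terminal]
13. n11.hot = 10  [terminal]
14. n8.depth = 13  [13]
15. n8.key = false  [g.idx > 26]
16. n2.ok = 18  [(if C.key then a.pre else C.depth) + 5]
17. n2.acc = true  [C.key == false]
18. n2.pre = "mnu"  [A.mk ++ "u"]
19. n2.sig = 6  [A.depth - 16]
20. n12.pre = 18  [terminal]
21. n1.ok = 25  [S₁.ok + 7]
22. n1.acc = false  [a.pre > 18]
23. n1.pre = "nu"  ["nu"]
24. n1.sig = 20  [S₁.ok + a.pre - 16]
25. n13.tag = true  [S₁.acc == false]
26. n13.depth = false  [S₁.acc == true]
27. n13.lim = "mz"  ["mz"]
28. n14.fin = 7  [len(B.lim) + 5]
29. n14.lim = 26  [len(B.lim) + 24]
30. n15.off = true  [C.lim > 25]
31. n15.env = -1  [C.lim - 27]
32. n16.live = 7  [terminal]
33. n17.hot = 23  [terminal]
34. n18.hot = 21  [terminal]
35. n15.mk = "xm"  ["xm"]
36. n15.depth = 9  [f.live + 2]
37. n19.hot = "wn"  [terminal]
38. n14.depth = 19  [len(A.mk) + 17]
39. n14.key = true  [true]
40. n13.hot = 22  [22]
41. n0.ok = 29  [29]
42. n0.acc = true  [not S₁.acc]
43. n0.pre = "pnu"  ["p" ++ S₁.pre]
44. n0.sig = 22  [B.hot]

20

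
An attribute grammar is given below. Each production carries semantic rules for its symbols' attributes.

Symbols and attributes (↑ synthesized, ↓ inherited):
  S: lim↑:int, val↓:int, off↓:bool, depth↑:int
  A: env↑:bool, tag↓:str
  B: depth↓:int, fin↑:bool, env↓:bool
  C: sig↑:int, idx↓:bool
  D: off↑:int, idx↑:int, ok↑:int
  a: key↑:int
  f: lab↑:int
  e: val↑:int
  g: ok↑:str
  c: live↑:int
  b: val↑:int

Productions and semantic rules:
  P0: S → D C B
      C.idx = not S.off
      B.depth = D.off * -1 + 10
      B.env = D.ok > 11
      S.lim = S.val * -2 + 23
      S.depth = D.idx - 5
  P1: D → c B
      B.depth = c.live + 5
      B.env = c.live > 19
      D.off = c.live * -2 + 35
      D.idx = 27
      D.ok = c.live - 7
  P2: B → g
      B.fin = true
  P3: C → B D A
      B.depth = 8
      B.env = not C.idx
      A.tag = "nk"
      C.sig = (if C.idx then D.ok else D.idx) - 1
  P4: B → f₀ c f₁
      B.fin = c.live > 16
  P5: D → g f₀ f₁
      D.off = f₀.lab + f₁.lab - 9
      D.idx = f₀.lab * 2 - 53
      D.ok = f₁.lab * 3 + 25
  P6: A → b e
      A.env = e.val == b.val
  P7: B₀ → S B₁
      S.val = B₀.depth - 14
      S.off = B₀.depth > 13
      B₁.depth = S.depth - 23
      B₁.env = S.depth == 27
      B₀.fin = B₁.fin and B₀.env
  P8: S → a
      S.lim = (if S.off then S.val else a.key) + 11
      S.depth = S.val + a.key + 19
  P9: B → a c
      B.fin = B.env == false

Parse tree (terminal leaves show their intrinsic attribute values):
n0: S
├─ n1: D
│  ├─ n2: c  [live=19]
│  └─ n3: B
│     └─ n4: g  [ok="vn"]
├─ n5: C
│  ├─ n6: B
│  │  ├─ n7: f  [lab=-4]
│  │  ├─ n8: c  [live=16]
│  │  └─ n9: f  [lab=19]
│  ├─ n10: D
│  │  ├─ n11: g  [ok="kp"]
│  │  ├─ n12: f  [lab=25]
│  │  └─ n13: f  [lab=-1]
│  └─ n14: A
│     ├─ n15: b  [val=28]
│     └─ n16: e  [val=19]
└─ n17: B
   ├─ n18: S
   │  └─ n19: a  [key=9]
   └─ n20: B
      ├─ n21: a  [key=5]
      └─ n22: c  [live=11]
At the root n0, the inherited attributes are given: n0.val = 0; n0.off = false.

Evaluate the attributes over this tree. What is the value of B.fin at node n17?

false

1. n0.val = 0  [given at root]
2. n0.off = false  [given at root]
3. n2.live = 19  [terminal]
4. n3.depth = 24  [c.live + 5]
5. n3.env = false  [c.live > 19]
6. n4.ok = "vn"  [terminal]
7. n3.fin = true  [true]
8. n1.off = -3  [c.live * -2 + 35]
9. n1.idx = 27  [27]
10. n1.ok = 12  [c.live - 7]
11. n5.idx = true  [not S.off]
12. n6.depth = 8  [8]
13. n6.env = false  [not C.idx]
14. n7.lab = -4  [terminal]
15. n8.live = 16  [terminal]
16. n9.lab = 19  [terminal]
17. n6.fin = false  [c.live > 16]
18. n11.ok = "kp"  [terminal]
19. n12.lab = 25  [terminal]
20. n13.lab = -1  [terminal]
21. n10.off = 15  [f₀.lab + f₁.lab - 9]
22. n10.idx = -3  [f₀.lab * 2 - 53]
23. n10.ok = 22  [f₁.lab * 3 + 25]
24. n14.tag = "nk"  ["nk"]
25. n15.val = 28  [terminal]
26. n16.val = 19  [terminal]
27. n14.env = false  [e.val == b.val]
28. n5.sig = 21  [(if C.idx then D.ok else D.idx) - 1]
29. n17.depth = 13  [D.off * -1 + 10]
30. n17.env = true  [D.ok > 11]
31. n18.val = -1  [B₀.depth - 14]
32. n18.off = false  [B₀.depth > 13]
33. n19.key = 9  [terminal]
34. n18.lim = 20  [(if S.off then S.val else a.key) + 11]
35. n18.depth = 27  [S.val + a.key + 19]
36. n20.depth = 4  [S.depth - 23]
37. n20.env = true  [S.depth == 27]
38. n21.key = 5  [terminal]
39. n22.live = 11  [terminal]
40. n20.fin = false  [B.env == false]
41. n17.fin = false  [B₁.fin and B₀.env]
42. n0.lim = 23  [S.val * -2 + 23]
43. n0.depth = 22  [D.idx - 5]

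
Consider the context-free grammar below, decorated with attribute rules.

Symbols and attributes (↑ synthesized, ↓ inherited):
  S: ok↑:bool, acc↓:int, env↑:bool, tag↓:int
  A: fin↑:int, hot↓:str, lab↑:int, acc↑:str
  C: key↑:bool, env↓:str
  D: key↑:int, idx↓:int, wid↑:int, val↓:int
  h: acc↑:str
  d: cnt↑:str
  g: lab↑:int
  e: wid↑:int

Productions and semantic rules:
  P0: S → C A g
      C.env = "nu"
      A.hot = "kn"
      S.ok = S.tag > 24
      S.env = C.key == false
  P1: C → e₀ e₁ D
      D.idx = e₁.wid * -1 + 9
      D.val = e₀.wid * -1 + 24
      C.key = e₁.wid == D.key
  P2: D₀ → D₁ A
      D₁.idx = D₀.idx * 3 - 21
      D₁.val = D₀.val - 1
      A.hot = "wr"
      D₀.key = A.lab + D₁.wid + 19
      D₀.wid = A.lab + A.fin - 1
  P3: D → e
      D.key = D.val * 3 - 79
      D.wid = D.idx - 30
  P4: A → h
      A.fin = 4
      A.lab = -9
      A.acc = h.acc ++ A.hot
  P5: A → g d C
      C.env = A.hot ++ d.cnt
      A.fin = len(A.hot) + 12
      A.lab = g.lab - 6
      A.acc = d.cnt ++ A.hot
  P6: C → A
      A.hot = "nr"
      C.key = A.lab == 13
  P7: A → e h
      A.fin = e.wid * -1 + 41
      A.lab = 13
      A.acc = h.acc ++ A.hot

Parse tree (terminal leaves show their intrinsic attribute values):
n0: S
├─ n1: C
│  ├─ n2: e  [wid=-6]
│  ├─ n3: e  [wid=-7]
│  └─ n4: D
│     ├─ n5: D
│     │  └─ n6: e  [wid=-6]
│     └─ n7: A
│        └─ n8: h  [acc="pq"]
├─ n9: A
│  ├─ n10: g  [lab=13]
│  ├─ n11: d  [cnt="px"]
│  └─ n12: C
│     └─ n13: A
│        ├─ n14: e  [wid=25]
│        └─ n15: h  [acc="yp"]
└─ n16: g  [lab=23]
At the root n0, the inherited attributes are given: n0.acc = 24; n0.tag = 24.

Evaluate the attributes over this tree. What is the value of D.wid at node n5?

1. n0.acc = 24  [given at root]
2. n0.tag = 24  [given at root]
3. n1.env = "nu"  ["nu"]
4. n2.wid = -6  [terminal]
5. n3.wid = -7  [terminal]
6. n4.idx = 16  [e₁.wid * -1 + 9]
7. n4.val = 30  [e₀.wid * -1 + 24]
8. n5.idx = 27  [D₀.idx * 3 - 21]
9. n5.val = 29  [D₀.val - 1]
10. n6.wid = -6  [terminal]
11. n5.key = 8  [D.val * 3 - 79]
12. n5.wid = -3  [D.idx - 30]
13. n7.hot = "wr"  ["wr"]
14. n8.acc = "pq"  [terminal]
15. n7.fin = 4  [4]
16. n7.lab = -9  [-9]
17. n7.acc = "pqwr"  [h.acc ++ A.hot]
18. n4.key = 7  [A.lab + D₁.wid + 19]
19. n4.wid = -6  [A.lab + A.fin - 1]
20. n1.key = false  [e₁.wid == D.key]
21. n9.hot = "kn"  ["kn"]
22. n10.lab = 13  [terminal]
23. n11.cnt = "px"  [terminal]
24. n12.env = "knpx"  [A.hot ++ d.cnt]
25. n13.hot = "nr"  ["nr"]
26. n14.wid = 25  [terminal]
27. n15.acc = "yp"  [terminal]
28. n13.fin = 16  [e.wid * -1 + 41]
29. n13.lab = 13  [13]
30. n13.acc = "ypnr"  [h.acc ++ A.hot]
31. n12.key = true  [A.lab == 13]
32. n9.fin = 14  [len(A.hot) + 12]
33. n9.lab = 7  [g.lab - 6]
34. n9.acc = "pxkn"  [d.cnt ++ A.hot]
35. n16.lab = 23  [terminal]
36. n0.ok = false  [S.tag > 24]
37. n0.env = true  [C.key == false]

-3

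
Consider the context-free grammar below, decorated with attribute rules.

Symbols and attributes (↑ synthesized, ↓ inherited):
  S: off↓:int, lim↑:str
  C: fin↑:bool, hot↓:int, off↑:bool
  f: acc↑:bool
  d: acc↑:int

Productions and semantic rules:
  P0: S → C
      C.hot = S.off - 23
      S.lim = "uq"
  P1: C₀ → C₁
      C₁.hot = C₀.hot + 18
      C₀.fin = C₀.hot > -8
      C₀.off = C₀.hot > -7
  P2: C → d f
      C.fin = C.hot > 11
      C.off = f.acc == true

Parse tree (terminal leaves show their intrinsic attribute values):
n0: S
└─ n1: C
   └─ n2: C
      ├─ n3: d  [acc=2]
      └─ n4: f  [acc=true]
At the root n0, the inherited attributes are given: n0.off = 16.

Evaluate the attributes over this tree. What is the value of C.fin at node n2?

1. n0.off = 16  [given at root]
2. n1.hot = -7  [S.off - 23]
3. n2.hot = 11  [C₀.hot + 18]
4. n3.acc = 2  [terminal]
5. n4.acc = true  [terminal]
6. n2.fin = false  [C.hot > 11]
7. n2.off = true  [f.acc == true]
8. n1.fin = true  [C₀.hot > -8]
9. n1.off = false  [C₀.hot > -7]
10. n0.lim = "uq"  ["uq"]

false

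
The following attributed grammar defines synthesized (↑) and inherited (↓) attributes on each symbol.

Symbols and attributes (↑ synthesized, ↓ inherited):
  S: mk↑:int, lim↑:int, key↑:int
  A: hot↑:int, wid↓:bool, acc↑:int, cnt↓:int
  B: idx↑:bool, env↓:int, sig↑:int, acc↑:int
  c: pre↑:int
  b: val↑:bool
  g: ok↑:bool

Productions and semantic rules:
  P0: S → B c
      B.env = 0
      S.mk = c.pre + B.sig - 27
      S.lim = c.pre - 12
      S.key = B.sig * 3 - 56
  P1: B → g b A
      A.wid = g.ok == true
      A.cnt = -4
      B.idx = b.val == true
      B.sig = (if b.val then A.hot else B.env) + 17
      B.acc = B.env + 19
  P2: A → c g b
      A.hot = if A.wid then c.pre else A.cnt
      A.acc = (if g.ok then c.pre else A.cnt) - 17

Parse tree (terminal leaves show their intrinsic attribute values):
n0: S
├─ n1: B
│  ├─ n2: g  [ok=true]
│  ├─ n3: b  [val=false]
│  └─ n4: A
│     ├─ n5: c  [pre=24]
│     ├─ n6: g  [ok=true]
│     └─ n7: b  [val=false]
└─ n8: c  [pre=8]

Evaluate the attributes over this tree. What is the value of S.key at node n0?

1. n1.env = 0  [0]
2. n2.ok = true  [terminal]
3. n3.val = false  [terminal]
4. n4.wid = true  [g.ok == true]
5. n4.cnt = -4  [-4]
6. n5.pre = 24  [terminal]
7. n6.ok = true  [terminal]
8. n7.val = false  [terminal]
9. n4.hot = 24  [if A.wid then c.pre else A.cnt]
10. n4.acc = 7  [(if g.ok then c.pre else A.cnt) - 17]
11. n1.idx = false  [b.val == true]
12. n1.sig = 17  [(if b.val then A.hot else B.env) + 17]
13. n1.acc = 19  [B.env + 19]
14. n8.pre = 8  [terminal]
15. n0.mk = -2  [c.pre + B.sig - 27]
16. n0.lim = -4  [c.pre - 12]
17. n0.key = -5  [B.sig * 3 - 56]

-5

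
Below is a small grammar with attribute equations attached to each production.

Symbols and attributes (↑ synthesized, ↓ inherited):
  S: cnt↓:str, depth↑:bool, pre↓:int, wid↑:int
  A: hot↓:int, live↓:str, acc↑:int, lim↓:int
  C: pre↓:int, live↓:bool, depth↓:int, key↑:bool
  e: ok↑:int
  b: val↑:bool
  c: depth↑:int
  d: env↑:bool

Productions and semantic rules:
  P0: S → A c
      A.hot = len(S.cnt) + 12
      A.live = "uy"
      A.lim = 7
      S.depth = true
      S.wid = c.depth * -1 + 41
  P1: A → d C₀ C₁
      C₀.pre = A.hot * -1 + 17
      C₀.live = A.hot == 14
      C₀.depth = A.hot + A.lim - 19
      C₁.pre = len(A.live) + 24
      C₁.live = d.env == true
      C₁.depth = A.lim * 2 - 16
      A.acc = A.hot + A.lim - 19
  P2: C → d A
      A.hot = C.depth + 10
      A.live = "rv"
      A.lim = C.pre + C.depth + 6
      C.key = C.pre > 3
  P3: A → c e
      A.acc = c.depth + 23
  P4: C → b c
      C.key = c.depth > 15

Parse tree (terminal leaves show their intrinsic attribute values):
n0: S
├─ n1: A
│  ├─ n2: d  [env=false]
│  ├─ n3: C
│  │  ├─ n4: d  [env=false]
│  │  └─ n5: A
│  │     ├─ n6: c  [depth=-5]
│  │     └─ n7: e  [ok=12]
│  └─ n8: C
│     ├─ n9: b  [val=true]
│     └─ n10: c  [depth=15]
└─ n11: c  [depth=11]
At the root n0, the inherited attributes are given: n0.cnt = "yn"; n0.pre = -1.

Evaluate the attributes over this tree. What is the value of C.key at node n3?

false

1. n0.cnt = "yn"  [given at root]
2. n0.pre = -1  [given at root]
3. n1.hot = 14  [len(S.cnt) + 12]
4. n1.live = "uy"  ["uy"]
5. n1.lim = 7  [7]
6. n2.env = false  [terminal]
7. n3.pre = 3  [A.hot * -1 + 17]
8. n3.live = true  [A.hot == 14]
9. n3.depth = 2  [A.hot + A.lim - 19]
10. n4.env = false  [terminal]
11. n5.hot = 12  [C.depth + 10]
12. n5.live = "rv"  ["rv"]
13. n5.lim = 11  [C.pre + C.depth + 6]
14. n6.depth = -5  [terminal]
15. n7.ok = 12  [terminal]
16. n5.acc = 18  [c.depth + 23]
17. n3.key = false  [C.pre > 3]
18. n8.pre = 26  [len(A.live) + 24]
19. n8.live = false  [d.env == true]
20. n8.depth = -2  [A.lim * 2 - 16]
21. n9.val = true  [terminal]
22. n10.depth = 15  [terminal]
23. n8.key = false  [c.depth > 15]
24. n1.acc = 2  [A.hot + A.lim - 19]
25. n11.depth = 11  [terminal]
26. n0.depth = true  [true]
27. n0.wid = 30  [c.depth * -1 + 41]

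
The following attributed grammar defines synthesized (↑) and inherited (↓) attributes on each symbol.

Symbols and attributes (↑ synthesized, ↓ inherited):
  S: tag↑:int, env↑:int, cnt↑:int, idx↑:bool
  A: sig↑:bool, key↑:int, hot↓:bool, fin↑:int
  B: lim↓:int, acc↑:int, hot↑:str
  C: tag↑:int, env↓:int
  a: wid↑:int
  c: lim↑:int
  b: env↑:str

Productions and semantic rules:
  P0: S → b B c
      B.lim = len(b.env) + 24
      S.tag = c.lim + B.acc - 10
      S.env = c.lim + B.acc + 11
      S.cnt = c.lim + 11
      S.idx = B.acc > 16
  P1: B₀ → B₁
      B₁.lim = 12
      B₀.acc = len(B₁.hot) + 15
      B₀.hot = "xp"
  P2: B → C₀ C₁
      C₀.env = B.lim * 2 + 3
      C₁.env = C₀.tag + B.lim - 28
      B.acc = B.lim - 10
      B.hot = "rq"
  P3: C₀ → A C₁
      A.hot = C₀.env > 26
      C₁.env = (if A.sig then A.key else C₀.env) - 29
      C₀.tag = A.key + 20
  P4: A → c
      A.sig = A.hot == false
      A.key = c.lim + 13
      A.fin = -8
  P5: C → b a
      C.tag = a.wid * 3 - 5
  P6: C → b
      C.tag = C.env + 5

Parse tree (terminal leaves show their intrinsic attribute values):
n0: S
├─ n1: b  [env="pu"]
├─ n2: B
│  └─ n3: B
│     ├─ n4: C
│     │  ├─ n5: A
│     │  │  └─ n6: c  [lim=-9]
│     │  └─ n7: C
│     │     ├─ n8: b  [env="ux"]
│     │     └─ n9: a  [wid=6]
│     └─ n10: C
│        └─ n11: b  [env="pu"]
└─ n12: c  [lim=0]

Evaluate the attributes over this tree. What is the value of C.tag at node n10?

13

1. n1.env = "pu"  [terminal]
2. n2.lim = 26  [len(b.env) + 24]
3. n3.lim = 12  [12]
4. n4.env = 27  [B.lim * 2 + 3]
5. n5.hot = true  [C₀.env > 26]
6. n6.lim = -9  [terminal]
7. n5.sig = false  [A.hot == false]
8. n5.key = 4  [c.lim + 13]
9. n5.fin = -8  [-8]
10. n7.env = -2  [(if A.sig then A.key else C₀.env) - 29]
11. n8.env = "ux"  [terminal]
12. n9.wid = 6  [terminal]
13. n7.tag = 13  [a.wid * 3 - 5]
14. n4.tag = 24  [A.key + 20]
15. n10.env = 8  [C₀.tag + B.lim - 28]
16. n11.env = "pu"  [terminal]
17. n10.tag = 13  [C.env + 5]
18. n3.acc = 2  [B.lim - 10]
19. n3.hot = "rq"  ["rq"]
20. n2.acc = 17  [len(B₁.hot) + 15]
21. n2.hot = "xp"  ["xp"]
22. n12.lim = 0  [terminal]
23. n0.tag = 7  [c.lim + B.acc - 10]
24. n0.env = 28  [c.lim + B.acc + 11]
25. n0.cnt = 11  [c.lim + 11]
26. n0.idx = true  [B.acc > 16]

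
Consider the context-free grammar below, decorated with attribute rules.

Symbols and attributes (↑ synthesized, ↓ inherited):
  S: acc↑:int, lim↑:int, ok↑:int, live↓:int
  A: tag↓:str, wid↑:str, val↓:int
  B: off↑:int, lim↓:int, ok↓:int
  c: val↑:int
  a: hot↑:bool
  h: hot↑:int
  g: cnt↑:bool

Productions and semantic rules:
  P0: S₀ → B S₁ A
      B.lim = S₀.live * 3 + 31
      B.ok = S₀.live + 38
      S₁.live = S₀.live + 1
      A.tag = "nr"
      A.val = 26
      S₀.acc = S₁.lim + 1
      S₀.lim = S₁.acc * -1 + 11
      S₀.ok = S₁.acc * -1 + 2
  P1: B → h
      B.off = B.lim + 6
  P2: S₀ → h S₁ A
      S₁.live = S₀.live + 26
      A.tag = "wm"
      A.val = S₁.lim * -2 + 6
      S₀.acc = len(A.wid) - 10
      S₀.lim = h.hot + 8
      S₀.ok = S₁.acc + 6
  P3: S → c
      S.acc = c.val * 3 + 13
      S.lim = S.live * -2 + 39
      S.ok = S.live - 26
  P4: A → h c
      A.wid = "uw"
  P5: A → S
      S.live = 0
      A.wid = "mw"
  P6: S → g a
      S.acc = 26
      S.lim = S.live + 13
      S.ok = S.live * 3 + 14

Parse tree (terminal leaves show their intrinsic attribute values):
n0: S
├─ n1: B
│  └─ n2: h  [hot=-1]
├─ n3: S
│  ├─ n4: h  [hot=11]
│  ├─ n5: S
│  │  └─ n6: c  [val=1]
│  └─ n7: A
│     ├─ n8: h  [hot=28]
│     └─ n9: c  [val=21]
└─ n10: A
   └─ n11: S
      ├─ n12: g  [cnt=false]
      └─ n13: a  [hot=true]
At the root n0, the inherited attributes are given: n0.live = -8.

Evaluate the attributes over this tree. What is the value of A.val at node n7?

1. n0.live = -8  [given at root]
2. n1.lim = 7  [S₀.live * 3 + 31]
3. n1.ok = 30  [S₀.live + 38]
4. n2.hot = -1  [terminal]
5. n1.off = 13  [B.lim + 6]
6. n3.live = -7  [S₀.live + 1]
7. n4.hot = 11  [terminal]
8. n5.live = 19  [S₀.live + 26]
9. n6.val = 1  [terminal]
10. n5.acc = 16  [c.val * 3 + 13]
11. n5.lim = 1  [S.live * -2 + 39]
12. n5.ok = -7  [S.live - 26]
13. n7.tag = "wm"  ["wm"]
14. n7.val = 4  [S₁.lim * -2 + 6]
15. n8.hot = 28  [terminal]
16. n9.val = 21  [terminal]
17. n7.wid = "uw"  ["uw"]
18. n3.acc = -8  [len(A.wid) - 10]
19. n3.lim = 19  [h.hot + 8]
20. n3.ok = 22  [S₁.acc + 6]
21. n10.tag = "nr"  ["nr"]
22. n10.val = 26  [26]
23. n11.live = 0  [0]
24. n12.cnt = false  [terminal]
25. n13.hot = true  [terminal]
26. n11.acc = 26  [26]
27. n11.lim = 13  [S.live + 13]
28. n11.ok = 14  [S.live * 3 + 14]
29. n10.wid = "mw"  ["mw"]
30. n0.acc = 20  [S₁.lim + 1]
31. n0.lim = 19  [S₁.acc * -1 + 11]
32. n0.ok = 10  [S₁.acc * -1 + 2]

4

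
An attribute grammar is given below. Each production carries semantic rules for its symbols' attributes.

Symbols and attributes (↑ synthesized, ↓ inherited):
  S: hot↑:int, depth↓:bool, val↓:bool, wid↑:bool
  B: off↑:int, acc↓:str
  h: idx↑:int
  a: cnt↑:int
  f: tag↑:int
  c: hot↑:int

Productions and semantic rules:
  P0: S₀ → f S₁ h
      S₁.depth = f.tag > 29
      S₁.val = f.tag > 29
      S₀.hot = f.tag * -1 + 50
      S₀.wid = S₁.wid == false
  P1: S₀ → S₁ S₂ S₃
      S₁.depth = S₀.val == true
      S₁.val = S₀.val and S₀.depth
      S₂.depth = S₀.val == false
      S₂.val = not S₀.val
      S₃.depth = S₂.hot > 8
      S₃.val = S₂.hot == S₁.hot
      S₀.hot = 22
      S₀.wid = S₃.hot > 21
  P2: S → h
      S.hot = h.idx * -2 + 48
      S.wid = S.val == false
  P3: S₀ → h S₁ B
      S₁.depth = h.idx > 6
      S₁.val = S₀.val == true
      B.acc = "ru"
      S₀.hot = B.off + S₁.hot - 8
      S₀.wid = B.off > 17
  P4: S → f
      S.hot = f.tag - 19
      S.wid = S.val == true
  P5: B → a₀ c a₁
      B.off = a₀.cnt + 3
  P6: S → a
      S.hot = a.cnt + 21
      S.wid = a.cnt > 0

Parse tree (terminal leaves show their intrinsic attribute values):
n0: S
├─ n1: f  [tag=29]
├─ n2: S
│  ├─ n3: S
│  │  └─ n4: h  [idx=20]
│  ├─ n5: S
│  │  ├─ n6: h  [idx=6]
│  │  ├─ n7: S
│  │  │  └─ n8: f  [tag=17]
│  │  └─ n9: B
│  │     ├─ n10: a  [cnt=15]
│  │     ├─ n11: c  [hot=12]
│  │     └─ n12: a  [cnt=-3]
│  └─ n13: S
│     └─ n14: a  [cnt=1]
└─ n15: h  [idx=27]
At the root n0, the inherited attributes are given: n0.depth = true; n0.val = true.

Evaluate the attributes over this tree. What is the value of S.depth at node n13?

1. n0.depth = true  [given at root]
2. n0.val = true  [given at root]
3. n1.tag = 29  [terminal]
4. n2.depth = false  [f.tag > 29]
5. n2.val = false  [f.tag > 29]
6. n3.depth = false  [S₀.val == true]
7. n3.val = false  [S₀.val and S₀.depth]
8. n4.idx = 20  [terminal]
9. n3.hot = 8  [h.idx * -2 + 48]
10. n3.wid = true  [S.val == false]
11. n5.depth = true  [S₀.val == false]
12. n5.val = true  [not S₀.val]
13. n6.idx = 6  [terminal]
14. n7.depth = false  [h.idx > 6]
15. n7.val = true  [S₀.val == true]
16. n8.tag = 17  [terminal]
17. n7.hot = -2  [f.tag - 19]
18. n7.wid = true  [S.val == true]
19. n9.acc = "ru"  ["ru"]
20. n10.cnt = 15  [terminal]
21. n11.hot = 12  [terminal]
22. n12.cnt = -3  [terminal]
23. n9.off = 18  [a₀.cnt + 3]
24. n5.hot = 8  [B.off + S₁.hot - 8]
25. n5.wid = true  [B.off > 17]
26. n13.depth = false  [S₂.hot > 8]
27. n13.val = true  [S₂.hot == S₁.hot]
28. n14.cnt = 1  [terminal]
29. n13.hot = 22  [a.cnt + 21]
30. n13.wid = true  [a.cnt > 0]
31. n2.hot = 22  [22]
32. n2.wid = true  [S₃.hot > 21]
33. n15.idx = 27  [terminal]
34. n0.hot = 21  [f.tag * -1 + 50]
35. n0.wid = false  [S₁.wid == false]

false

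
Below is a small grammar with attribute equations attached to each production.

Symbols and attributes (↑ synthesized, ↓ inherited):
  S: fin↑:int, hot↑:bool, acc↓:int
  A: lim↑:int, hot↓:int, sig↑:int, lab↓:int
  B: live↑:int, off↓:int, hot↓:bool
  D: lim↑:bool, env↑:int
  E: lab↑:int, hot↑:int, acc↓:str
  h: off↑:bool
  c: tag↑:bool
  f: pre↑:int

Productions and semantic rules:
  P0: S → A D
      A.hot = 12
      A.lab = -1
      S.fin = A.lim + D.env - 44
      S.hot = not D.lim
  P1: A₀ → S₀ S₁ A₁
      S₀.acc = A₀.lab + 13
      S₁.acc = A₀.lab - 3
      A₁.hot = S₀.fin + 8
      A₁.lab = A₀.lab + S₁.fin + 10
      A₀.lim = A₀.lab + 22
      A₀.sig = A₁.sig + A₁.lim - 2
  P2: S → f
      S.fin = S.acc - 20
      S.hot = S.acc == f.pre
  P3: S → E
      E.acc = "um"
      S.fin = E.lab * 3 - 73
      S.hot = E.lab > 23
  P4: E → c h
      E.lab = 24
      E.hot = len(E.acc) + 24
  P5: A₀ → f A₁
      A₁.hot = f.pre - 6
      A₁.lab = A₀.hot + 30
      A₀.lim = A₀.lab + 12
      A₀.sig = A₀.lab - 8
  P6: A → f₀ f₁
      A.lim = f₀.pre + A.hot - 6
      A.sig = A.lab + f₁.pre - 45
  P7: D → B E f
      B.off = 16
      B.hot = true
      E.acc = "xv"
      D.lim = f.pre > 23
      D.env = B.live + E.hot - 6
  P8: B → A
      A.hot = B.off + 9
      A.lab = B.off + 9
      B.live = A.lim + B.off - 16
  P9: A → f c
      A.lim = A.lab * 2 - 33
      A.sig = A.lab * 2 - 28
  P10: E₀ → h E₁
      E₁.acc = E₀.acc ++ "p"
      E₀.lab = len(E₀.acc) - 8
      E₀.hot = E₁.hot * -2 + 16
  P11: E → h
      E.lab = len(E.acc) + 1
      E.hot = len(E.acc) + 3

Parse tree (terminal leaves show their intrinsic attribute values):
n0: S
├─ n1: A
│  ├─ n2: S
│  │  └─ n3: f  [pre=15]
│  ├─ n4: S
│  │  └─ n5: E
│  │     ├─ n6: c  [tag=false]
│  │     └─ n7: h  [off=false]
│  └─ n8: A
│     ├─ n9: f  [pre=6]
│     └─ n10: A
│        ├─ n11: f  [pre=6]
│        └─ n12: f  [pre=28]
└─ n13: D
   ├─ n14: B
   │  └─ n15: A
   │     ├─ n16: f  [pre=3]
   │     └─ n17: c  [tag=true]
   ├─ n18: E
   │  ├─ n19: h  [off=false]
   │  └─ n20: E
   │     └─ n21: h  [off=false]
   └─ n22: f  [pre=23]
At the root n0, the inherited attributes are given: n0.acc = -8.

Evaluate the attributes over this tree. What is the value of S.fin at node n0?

1. n0.acc = -8  [given at root]
2. n1.hot = 12  [12]
3. n1.lab = -1  [-1]
4. n2.acc = 12  [A₀.lab + 13]
5. n3.pre = 15  [terminal]
6. n2.fin = -8  [S.acc - 20]
7. n2.hot = false  [S.acc == f.pre]
8. n4.acc = -4  [A₀.lab - 3]
9. n5.acc = "um"  ["um"]
10. n6.tag = false  [terminal]
11. n7.off = false  [terminal]
12. n5.lab = 24  [24]
13. n5.hot = 26  [len(E.acc) + 24]
14. n4.fin = -1  [E.lab * 3 - 73]
15. n4.hot = true  [E.lab > 23]
16. n8.hot = 0  [S₀.fin + 8]
17. n8.lab = 8  [A₀.lab + S₁.fin + 10]
18. n9.pre = 6  [terminal]
19. n10.hot = 0  [f.pre - 6]
20. n10.lab = 30  [A₀.hot + 30]
21. n11.pre = 6  [terminal]
22. n12.pre = 28  [terminal]
23. n10.lim = 0  [f₀.pre + A.hot - 6]
24. n10.sig = 13  [A.lab + f₁.pre - 45]
25. n8.lim = 20  [A₀.lab + 12]
26. n8.sig = 0  [A₀.lab - 8]
27. n1.lim = 21  [A₀.lab + 22]
28. n1.sig = 18  [A₁.sig + A₁.lim - 2]
29. n14.off = 16  [16]
30. n14.hot = true  [true]
31. n15.hot = 25  [B.off + 9]
32. n15.lab = 25  [B.off + 9]
33. n16.pre = 3  [terminal]
34. n17.tag = true  [terminal]
35. n15.lim = 17  [A.lab * 2 - 33]
36. n15.sig = 22  [A.lab * 2 - 28]
37. n14.live = 17  [A.lim + B.off - 16]
38. n18.acc = "xv"  ["xv"]
39. n19.off = false  [terminal]
40. n20.acc = "xvp"  [E₀.acc ++ "p"]
41. n21.off = false  [terminal]
42. n20.lab = 4  [len(E.acc) + 1]
43. n20.hot = 6  [len(E.acc) + 3]
44. n18.lab = -6  [len(E₀.acc) - 8]
45. n18.hot = 4  [E₁.hot * -2 + 16]
46. n22.pre = 23  [terminal]
47. n13.lim = false  [f.pre > 23]
48. n13.env = 15  [B.live + E.hot - 6]
49. n0.fin = -8  [A.lim + D.env - 44]
50. n0.hot = true  [not D.lim]

-8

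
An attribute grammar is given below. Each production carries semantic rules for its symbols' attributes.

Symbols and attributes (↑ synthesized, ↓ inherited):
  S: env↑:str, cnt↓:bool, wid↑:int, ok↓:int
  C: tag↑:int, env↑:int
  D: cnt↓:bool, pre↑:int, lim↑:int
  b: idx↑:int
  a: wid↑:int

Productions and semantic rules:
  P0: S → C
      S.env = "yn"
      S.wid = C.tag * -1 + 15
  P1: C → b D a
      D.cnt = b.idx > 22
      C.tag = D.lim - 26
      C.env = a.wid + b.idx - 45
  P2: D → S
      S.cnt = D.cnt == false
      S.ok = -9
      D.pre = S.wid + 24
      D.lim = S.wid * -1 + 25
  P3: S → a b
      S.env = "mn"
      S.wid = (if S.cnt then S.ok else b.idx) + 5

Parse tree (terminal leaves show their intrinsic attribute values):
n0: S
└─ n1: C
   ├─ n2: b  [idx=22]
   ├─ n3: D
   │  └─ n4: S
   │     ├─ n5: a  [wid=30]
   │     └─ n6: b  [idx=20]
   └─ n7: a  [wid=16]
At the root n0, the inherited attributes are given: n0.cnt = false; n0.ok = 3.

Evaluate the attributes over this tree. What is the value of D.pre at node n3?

20

1. n0.cnt = false  [given at root]
2. n0.ok = 3  [given at root]
3. n2.idx = 22  [terminal]
4. n3.cnt = false  [b.idx > 22]
5. n4.cnt = true  [D.cnt == false]
6. n4.ok = -9  [-9]
7. n5.wid = 30  [terminal]
8. n6.idx = 20  [terminal]
9. n4.env = "mn"  ["mn"]
10. n4.wid = -4  [(if S.cnt then S.ok else b.idx) + 5]
11. n3.pre = 20  [S.wid + 24]
12. n3.lim = 29  [S.wid * -1 + 25]
13. n7.wid = 16  [terminal]
14. n1.tag = 3  [D.lim - 26]
15. n1.env = -7  [a.wid + b.idx - 45]
16. n0.env = "yn"  ["yn"]
17. n0.wid = 12  [C.tag * -1 + 15]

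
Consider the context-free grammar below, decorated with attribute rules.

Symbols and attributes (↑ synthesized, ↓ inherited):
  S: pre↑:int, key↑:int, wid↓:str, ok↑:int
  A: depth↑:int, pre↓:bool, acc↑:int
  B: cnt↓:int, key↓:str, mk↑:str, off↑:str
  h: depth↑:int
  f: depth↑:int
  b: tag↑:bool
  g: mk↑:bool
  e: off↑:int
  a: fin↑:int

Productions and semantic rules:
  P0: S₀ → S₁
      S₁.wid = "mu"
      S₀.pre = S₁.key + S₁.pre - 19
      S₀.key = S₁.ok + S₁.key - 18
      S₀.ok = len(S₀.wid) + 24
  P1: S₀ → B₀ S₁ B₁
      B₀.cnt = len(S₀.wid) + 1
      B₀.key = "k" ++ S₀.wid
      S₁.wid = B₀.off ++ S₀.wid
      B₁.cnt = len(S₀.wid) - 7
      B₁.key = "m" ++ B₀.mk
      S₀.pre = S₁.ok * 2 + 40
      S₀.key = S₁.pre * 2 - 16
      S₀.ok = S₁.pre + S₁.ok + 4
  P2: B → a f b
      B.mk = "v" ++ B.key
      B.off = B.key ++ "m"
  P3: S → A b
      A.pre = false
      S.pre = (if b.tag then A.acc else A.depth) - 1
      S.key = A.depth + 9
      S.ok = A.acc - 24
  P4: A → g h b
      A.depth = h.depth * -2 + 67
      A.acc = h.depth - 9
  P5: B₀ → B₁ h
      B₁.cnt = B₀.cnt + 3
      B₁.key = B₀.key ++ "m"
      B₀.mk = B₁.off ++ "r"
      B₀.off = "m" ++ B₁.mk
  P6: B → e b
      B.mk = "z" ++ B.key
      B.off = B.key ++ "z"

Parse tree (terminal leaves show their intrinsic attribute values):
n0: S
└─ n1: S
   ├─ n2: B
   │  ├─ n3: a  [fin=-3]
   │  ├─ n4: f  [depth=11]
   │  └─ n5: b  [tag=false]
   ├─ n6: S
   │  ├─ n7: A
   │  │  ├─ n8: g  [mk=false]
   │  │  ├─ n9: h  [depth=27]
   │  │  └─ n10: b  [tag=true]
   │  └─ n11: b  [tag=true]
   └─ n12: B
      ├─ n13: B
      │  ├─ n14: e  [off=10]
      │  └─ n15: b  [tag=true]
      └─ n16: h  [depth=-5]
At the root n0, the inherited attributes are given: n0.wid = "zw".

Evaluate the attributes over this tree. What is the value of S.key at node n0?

1. n0.wid = "zw"  [given at root]
2. n1.wid = "mu"  ["mu"]
3. n2.cnt = 3  [len(S₀.wid) + 1]
4. n2.key = "kmu"  ["k" ++ S₀.wid]
5. n3.fin = -3  [terminal]
6. n4.depth = 11  [terminal]
7. n5.tag = false  [terminal]
8. n2.mk = "vkmu"  ["v" ++ B.key]
9. n2.off = "kmum"  [B.key ++ "m"]
10. n6.wid = "kmummu"  [B₀.off ++ S₀.wid]
11. n7.pre = false  [false]
12. n8.mk = false  [terminal]
13. n9.depth = 27  [terminal]
14. n10.tag = true  [terminal]
15. n7.depth = 13  [h.depth * -2 + 67]
16. n7.acc = 18  [h.depth - 9]
17. n11.tag = true  [terminal]
18. n6.pre = 17  [(if b.tag then A.acc else A.depth) - 1]
19. n6.key = 22  [A.depth + 9]
20. n6.ok = -6  [A.acc - 24]
21. n12.cnt = -5  [len(S₀.wid) - 7]
22. n12.key = "mvkmu"  ["m" ++ B₀.mk]
23. n13.cnt = -2  [B₀.cnt + 3]
24. n13.key = "mvkmum"  [B₀.key ++ "m"]
25. n14.off = 10  [terminal]
26. n15.tag = true  [terminal]
27. n13.mk = "zmvkmum"  ["z" ++ B.key]
28. n13.off = "mvkmumz"  [B.key ++ "z"]
29. n16.depth = -5  [terminal]
30. n12.mk = "mvkmumzr"  [B₁.off ++ "r"]
31. n12.off = "mzmvkmum"  ["m" ++ B₁.mk]
32. n1.pre = 28  [S₁.ok * 2 + 40]
33. n1.key = 18  [S₁.pre * 2 - 16]
34. n1.ok = 15  [S₁.pre + S₁.ok + 4]
35. n0.pre = 27  [S₁.key + S₁.pre - 19]
36. n0.key = 15  [S₁.ok + S₁.key - 18]
37. n0.ok = 26  [len(S₀.wid) + 24]

15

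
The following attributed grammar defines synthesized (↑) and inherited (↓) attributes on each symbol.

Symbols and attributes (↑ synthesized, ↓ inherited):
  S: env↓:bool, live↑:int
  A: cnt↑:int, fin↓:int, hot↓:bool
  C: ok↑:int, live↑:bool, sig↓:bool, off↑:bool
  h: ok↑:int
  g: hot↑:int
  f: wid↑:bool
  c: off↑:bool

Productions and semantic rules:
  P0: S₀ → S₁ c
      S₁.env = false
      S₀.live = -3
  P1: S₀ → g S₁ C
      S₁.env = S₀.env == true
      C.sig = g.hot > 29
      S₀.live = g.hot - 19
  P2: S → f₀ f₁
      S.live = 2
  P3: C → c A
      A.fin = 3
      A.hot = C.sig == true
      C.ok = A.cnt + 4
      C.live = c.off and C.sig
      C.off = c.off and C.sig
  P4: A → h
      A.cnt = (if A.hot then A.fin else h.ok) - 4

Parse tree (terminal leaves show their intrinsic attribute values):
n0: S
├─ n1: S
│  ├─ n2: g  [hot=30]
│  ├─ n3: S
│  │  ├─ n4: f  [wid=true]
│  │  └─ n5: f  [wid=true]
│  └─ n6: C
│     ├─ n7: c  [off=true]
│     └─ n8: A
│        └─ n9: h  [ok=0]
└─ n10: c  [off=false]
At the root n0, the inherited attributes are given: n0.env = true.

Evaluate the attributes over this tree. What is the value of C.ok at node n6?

3

1. n0.env = true  [given at root]
2. n1.env = false  [false]
3. n2.hot = 30  [terminal]
4. n3.env = false  [S₀.env == true]
5. n4.wid = true  [terminal]
6. n5.wid = true  [terminal]
7. n3.live = 2  [2]
8. n6.sig = true  [g.hot > 29]
9. n7.off = true  [terminal]
10. n8.fin = 3  [3]
11. n8.hot = true  [C.sig == true]
12. n9.ok = 0  [terminal]
13. n8.cnt = -1  [(if A.hot then A.fin else h.ok) - 4]
14. n6.ok = 3  [A.cnt + 4]
15. n6.live = true  [c.off and C.sig]
16. n6.off = true  [c.off and C.sig]
17. n1.live = 11  [g.hot - 19]
18. n10.off = false  [terminal]
19. n0.live = -3  [-3]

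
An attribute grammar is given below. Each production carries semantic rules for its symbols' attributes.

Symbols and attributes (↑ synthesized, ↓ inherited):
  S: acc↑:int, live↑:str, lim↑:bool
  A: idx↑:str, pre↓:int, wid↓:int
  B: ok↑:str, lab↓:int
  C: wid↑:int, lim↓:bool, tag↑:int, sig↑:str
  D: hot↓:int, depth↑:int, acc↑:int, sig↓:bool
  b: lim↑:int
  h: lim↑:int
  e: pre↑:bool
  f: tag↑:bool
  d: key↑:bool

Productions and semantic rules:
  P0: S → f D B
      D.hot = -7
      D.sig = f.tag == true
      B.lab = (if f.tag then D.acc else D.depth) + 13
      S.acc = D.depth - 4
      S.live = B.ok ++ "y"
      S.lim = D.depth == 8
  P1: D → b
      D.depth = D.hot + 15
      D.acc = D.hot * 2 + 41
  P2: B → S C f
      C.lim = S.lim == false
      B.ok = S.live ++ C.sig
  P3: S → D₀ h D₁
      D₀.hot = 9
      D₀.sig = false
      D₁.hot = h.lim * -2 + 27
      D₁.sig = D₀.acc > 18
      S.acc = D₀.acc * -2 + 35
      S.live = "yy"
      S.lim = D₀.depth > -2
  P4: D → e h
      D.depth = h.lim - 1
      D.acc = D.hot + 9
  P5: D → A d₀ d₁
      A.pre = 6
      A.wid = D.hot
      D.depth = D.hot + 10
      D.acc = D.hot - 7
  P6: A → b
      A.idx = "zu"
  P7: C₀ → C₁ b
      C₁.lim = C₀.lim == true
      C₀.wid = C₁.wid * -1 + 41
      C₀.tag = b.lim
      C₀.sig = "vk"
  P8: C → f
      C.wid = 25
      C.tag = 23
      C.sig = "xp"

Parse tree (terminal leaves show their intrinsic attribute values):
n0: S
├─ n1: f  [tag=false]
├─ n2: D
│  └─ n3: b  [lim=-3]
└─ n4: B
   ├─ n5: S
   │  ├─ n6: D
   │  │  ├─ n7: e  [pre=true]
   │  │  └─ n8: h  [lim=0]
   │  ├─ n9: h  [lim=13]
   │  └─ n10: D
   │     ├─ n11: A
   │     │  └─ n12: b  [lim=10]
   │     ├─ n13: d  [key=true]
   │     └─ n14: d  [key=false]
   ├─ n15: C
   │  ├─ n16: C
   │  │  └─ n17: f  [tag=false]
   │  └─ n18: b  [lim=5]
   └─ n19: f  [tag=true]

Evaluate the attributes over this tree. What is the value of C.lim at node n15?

1. n1.tag = false  [terminal]
2. n2.hot = -7  [-7]
3. n2.sig = false  [f.tag == true]
4. n3.lim = -3  [terminal]
5. n2.depth = 8  [D.hot + 15]
6. n2.acc = 27  [D.hot * 2 + 41]
7. n4.lab = 21  [(if f.tag then D.acc else D.depth) + 13]
8. n6.hot = 9  [9]
9. n6.sig = false  [false]
10. n7.pre = true  [terminal]
11. n8.lim = 0  [terminal]
12. n6.depth = -1  [h.lim - 1]
13. n6.acc = 18  [D.hot + 9]
14. n9.lim = 13  [terminal]
15. n10.hot = 1  [h.lim * -2 + 27]
16. n10.sig = false  [D₀.acc > 18]
17. n11.pre = 6  [6]
18. n11.wid = 1  [D.hot]
19. n12.lim = 10  [terminal]
20. n11.idx = "zu"  ["zu"]
21. n13.key = true  [terminal]
22. n14.key = false  [terminal]
23. n10.depth = 11  [D.hot + 10]
24. n10.acc = -6  [D.hot - 7]
25. n5.acc = -1  [D₀.acc * -2 + 35]
26. n5.live = "yy"  ["yy"]
27. n5.lim = true  [D₀.depth > -2]
28. n15.lim = false  [S.lim == false]
29. n16.lim = false  [C₀.lim == true]
30. n17.tag = false  [terminal]
31. n16.wid = 25  [25]
32. n16.tag = 23  [23]
33. n16.sig = "xp"  ["xp"]
34. n18.lim = 5  [terminal]
35. n15.wid = 16  [C₁.wid * -1 + 41]
36. n15.tag = 5  [b.lim]
37. n15.sig = "vk"  ["vk"]
38. n19.tag = true  [terminal]
39. n4.ok = "yyvk"  [S.live ++ C.sig]
40. n0.acc = 4  [D.depth - 4]
41. n0.live = "yyvky"  [B.ok ++ "y"]
42. n0.lim = true  [D.depth == 8]

false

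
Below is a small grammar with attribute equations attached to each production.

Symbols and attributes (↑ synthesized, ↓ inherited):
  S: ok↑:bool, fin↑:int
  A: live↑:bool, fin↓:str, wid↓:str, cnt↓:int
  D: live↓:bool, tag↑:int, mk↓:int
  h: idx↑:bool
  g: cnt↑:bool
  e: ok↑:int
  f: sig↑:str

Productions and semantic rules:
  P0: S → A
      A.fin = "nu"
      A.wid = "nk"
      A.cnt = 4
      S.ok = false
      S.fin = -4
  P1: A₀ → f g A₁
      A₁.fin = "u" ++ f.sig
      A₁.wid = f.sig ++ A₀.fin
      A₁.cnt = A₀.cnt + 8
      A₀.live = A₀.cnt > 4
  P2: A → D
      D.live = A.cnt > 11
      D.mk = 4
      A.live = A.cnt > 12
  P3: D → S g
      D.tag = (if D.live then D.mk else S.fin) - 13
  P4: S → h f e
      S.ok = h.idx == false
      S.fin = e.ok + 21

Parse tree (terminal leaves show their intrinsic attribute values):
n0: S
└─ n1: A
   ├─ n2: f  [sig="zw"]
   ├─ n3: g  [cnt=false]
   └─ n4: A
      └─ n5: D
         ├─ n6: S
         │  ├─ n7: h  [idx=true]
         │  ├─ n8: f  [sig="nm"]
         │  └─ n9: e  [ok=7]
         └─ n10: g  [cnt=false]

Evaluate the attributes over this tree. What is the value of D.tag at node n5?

-9

1. n1.fin = "nu"  ["nu"]
2. n1.wid = "nk"  ["nk"]
3. n1.cnt = 4  [4]
4. n2.sig = "zw"  [terminal]
5. n3.cnt = false  [terminal]
6. n4.fin = "uzw"  ["u" ++ f.sig]
7. n4.wid = "zwnu"  [f.sig ++ A₀.fin]
8. n4.cnt = 12  [A₀.cnt + 8]
9. n5.live = true  [A.cnt > 11]
10. n5.mk = 4  [4]
11. n7.idx = true  [terminal]
12. n8.sig = "nm"  [terminal]
13. n9.ok = 7  [terminal]
14. n6.ok = false  [h.idx == false]
15. n6.fin = 28  [e.ok + 21]
16. n10.cnt = false  [terminal]
17. n5.tag = -9  [(if D.live then D.mk else S.fin) - 13]
18. n4.live = false  [A.cnt > 12]
19. n1.live = false  [A₀.cnt > 4]
20. n0.ok = false  [false]
21. n0.fin = -4  [-4]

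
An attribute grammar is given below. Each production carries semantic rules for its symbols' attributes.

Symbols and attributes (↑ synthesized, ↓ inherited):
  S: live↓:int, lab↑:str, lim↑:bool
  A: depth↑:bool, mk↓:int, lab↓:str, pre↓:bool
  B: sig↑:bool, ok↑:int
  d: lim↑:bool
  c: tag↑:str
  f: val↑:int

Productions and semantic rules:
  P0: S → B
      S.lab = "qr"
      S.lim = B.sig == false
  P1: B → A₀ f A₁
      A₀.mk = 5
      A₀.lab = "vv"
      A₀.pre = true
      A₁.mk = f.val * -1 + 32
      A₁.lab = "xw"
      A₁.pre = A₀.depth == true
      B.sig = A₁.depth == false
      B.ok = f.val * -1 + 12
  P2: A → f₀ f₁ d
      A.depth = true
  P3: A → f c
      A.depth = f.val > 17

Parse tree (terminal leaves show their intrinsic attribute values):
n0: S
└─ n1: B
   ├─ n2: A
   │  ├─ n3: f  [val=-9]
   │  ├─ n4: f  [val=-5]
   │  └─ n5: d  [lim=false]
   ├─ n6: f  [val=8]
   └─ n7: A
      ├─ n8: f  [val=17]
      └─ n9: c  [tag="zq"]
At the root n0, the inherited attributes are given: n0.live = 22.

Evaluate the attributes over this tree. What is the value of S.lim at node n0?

1. n0.live = 22  [given at root]
2. n2.mk = 5  [5]
3. n2.lab = "vv"  ["vv"]
4. n2.pre = true  [true]
5. n3.val = -9  [terminal]
6. n4.val = -5  [terminal]
7. n5.lim = false  [terminal]
8. n2.depth = true  [true]
9. n6.val = 8  [terminal]
10. n7.mk = 24  [f.val * -1 + 32]
11. n7.lab = "xw"  ["xw"]
12. n7.pre = true  [A₀.depth == true]
13. n8.val = 17  [terminal]
14. n9.tag = "zq"  [terminal]
15. n7.depth = false  [f.val > 17]
16. n1.sig = true  [A₁.depth == false]
17. n1.ok = 4  [f.val * -1 + 12]
18. n0.lab = "qr"  ["qr"]
19. n0.lim = false  [B.sig == false]

false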